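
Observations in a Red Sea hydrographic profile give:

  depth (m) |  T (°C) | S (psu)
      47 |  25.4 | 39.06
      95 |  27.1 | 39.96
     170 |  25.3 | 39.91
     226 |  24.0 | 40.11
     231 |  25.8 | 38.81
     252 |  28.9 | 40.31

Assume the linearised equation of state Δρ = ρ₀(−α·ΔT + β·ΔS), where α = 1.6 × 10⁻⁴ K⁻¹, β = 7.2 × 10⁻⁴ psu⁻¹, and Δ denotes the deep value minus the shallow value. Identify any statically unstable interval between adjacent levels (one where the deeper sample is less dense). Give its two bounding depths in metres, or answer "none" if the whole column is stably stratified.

Evaluate Δρ/ρ₀ = −αΔT + βΔS across each adjacent pair:
  47–95 m: −αΔT+βΔS = −(1.6 × 10⁻⁴)(+1.7)+(7.2 × 10⁻⁴)(+0.90) = 3.8 × 10⁻⁴ → stable
  95–170 m: −αΔT+βΔS = −(1.6 × 10⁻⁴)(-1.8)+(7.2 × 10⁻⁴)(-0.05) = 2.5 × 10⁻⁴ → stable
  170–226 m: −αΔT+βΔS = −(1.6 × 10⁻⁴)(-1.3)+(7.2 × 10⁻⁴)(+0.20) = 3.5 × 10⁻⁴ → stable
  226–231 m: −αΔT+βΔS = −(1.6 × 10⁻⁴)(+1.8)+(7.2 × 10⁻⁴)(-1.30) = -1.2 × 10⁻³ → UNSTABLE
  231–252 m: −αΔT+βΔS = −(1.6 × 10⁻⁴)(+3.1)+(7.2 × 10⁻⁴)(+1.50) = 5.8 × 10⁻⁴ → stable
The 226–231 m interval has Δρ < 0: lighter water underlies denser water.

226–231 m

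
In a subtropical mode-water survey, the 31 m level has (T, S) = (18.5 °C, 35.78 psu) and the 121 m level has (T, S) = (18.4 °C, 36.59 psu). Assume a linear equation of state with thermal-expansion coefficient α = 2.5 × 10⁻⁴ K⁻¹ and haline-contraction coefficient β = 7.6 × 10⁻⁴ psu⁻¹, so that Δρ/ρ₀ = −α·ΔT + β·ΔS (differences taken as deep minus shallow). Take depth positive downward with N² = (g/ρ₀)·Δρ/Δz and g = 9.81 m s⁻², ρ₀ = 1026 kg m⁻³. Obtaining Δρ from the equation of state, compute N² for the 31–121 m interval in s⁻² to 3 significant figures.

6.98 × 10⁻⁵ s⁻²

ΔT = -0.1 K, ΔS = +0.81 psu (deep − shallow).
Δρ/ρ₀ = −αΔT + βΔS = 2.50 × 10⁻⁵ + 6.156 × 10⁻⁴ = 6.406 × 10⁻⁴, so Δρ ≈ 0.6573 kg m⁻³.
N² = (g/ρ₀)·Δρ/Δz = g·(Δρ/ρ₀)/Δz = 9.81 × 6.406 × 10⁻⁴ / 90 = 6.9825 × 10⁻⁵ s⁻² ≈ 6.98 × 10⁻⁵ s⁻².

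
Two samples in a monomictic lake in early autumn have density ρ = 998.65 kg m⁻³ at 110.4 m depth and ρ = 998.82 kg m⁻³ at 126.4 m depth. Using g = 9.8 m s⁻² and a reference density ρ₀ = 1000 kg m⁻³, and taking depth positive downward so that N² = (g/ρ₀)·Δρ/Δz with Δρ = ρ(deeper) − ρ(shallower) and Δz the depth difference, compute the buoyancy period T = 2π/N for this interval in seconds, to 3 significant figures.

Δρ = 998.82 − 998.65 = 0.17 kg m⁻³ over Δz = 126.4 − 110.4 = 16 m.
N² = (9.8/1000) × (0.17/16) = 1.0413 × 10⁻⁴ s⁻².
N = √(1.0413 × 10⁻⁴) = 0.010204 rad s⁻¹, so T = 2π/N = 615.76 s ≈ 616 s.

616 s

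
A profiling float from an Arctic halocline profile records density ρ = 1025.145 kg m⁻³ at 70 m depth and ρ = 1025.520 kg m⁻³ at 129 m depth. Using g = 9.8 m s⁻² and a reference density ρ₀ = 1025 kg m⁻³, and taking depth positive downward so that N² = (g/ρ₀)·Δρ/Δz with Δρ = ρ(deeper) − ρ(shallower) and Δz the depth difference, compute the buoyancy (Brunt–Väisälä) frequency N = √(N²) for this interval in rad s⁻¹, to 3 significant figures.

Δρ = 1025.520 − 1025.145 = 0.375 kg m⁻³ over Δz = 129 − 70 = 59 m.
N² = (9.8/1025) × (0.375/59) = 6.0769 × 10⁻⁵ s⁻².
N = √(6.0769 × 10⁻⁵) = 7.7954 × 10⁻³ rad s⁻¹ ≈ 7.80 × 10⁻³ rad s⁻¹.

7.80 × 10⁻³ rad s⁻¹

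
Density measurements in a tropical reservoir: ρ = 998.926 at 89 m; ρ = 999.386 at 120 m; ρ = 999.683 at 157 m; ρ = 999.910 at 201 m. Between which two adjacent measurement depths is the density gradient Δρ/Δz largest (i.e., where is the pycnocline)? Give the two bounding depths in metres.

Compute the density gradient over each adjacent pair:
  89–120 m: Δρ/Δz = 0.460/31 = 0.015 kg m⁻⁴
  120–157 m: Δρ/Δz = 0.297/37 = 8.0 × 10⁻³ kg m⁻⁴
  157–201 m: Δρ/Δz = 0.227/44 = 5.2 × 10⁻³ kg m⁻⁴
The largest gradient is in the 89–120 m interval — the pycnocline.

89–120 m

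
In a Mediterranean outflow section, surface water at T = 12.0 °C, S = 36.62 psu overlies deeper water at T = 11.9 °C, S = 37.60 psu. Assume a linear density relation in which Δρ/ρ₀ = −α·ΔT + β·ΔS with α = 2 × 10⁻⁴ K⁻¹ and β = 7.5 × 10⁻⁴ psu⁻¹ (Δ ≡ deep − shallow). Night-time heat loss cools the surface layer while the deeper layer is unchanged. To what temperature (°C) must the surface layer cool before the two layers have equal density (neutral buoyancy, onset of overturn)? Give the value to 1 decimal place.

Neutral buoyancy requires Δρ = 0, i.e. −α(T_deep − T_surf′) + β(S_deep − S_surf) = 0.
T_surf′ = T_deep − (β/α)·ΔS = 11.9 − (7.5 × 10⁻⁴/2 × 10⁻⁴)·(+0.98) = 8.225 °C.
Cooling required: 12.0 − (8.225) = 3.775 °C.

8.2 °C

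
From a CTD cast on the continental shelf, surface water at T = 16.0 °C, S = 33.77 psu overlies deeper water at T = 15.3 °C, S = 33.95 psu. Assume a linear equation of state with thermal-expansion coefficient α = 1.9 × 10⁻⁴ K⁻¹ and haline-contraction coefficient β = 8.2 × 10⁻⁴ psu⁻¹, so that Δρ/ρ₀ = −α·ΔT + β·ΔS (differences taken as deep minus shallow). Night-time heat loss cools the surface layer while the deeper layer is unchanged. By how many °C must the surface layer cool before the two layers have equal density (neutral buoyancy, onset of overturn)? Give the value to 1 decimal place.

1.5 °C

Neutral buoyancy requires Δρ = 0, i.e. −α(T_deep − T_surf′) + β(S_deep − S_surf) = 0.
T_surf′ = T_deep − (β/α)·ΔS = 15.3 − (8.2 × 10⁻⁴/1.9 × 10⁻⁴)·(+0.18) = 14.523 °C.
Cooling required: 16.0 − (14.523) = 1.477 °C.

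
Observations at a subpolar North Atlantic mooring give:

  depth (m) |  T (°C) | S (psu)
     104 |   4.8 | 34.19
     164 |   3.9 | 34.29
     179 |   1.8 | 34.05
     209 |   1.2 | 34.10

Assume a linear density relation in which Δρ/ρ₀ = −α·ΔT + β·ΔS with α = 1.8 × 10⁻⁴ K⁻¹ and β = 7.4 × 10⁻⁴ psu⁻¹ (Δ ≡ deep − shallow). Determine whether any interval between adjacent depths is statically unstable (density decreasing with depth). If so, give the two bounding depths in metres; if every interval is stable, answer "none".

none

Evaluate Δρ/ρ₀ = −αΔT + βΔS across each adjacent pair:
  104–164 m: −αΔT+βΔS = −(1.8 × 10⁻⁴)(-0.9)+(7.4 × 10⁻⁴)(+0.10) = 2.4 × 10⁻⁴ → stable
  164–179 m: −αΔT+βΔS = −(1.8 × 10⁻⁴)(-2.1)+(7.4 × 10⁻⁴)(-0.24) = 2.0 × 10⁻⁴ → stable
  179–209 m: −αΔT+βΔS = −(1.8 × 10⁻⁴)(-0.6)+(7.4 × 10⁻⁴)(+0.05) = 1.5 × 10⁻⁴ → stable
Every interval has Δρ > 0: the column is stably stratified throughout.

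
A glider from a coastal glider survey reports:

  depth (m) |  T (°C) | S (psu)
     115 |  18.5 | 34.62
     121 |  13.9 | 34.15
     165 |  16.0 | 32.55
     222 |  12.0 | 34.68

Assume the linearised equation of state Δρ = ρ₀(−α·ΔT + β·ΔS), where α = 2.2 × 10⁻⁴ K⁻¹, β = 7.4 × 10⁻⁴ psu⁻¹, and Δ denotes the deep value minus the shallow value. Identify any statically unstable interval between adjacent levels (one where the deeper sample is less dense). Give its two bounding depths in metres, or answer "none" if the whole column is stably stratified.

Evaluate Δρ/ρ₀ = −αΔT + βΔS across each adjacent pair:
  115–121 m: −αΔT+βΔS = −(2.2 × 10⁻⁴)(-4.6)+(7.4 × 10⁻⁴)(-0.47) = 6.6 × 10⁻⁴ → stable
  121–165 m: −αΔT+βΔS = −(2.2 × 10⁻⁴)(+2.1)+(7.4 × 10⁻⁴)(-1.60) = -1.6 × 10⁻³ → UNSTABLE
  165–222 m: −αΔT+βΔS = −(2.2 × 10⁻⁴)(-4.0)+(7.4 × 10⁻⁴)(+2.13) = 2.5 × 10⁻³ → stable
The 121–165 m interval has Δρ < 0: lighter water underlies denser water.

121–165 m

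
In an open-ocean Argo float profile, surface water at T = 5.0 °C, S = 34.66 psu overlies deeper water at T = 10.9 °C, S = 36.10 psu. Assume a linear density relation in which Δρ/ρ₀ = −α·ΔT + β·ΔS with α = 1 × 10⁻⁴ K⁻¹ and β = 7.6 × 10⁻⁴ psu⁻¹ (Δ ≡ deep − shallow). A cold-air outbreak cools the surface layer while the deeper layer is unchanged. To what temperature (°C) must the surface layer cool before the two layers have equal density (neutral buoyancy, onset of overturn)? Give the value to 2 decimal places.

Neutral buoyancy requires Δρ = 0, i.e. −α(T_deep − T_surf′) + β(S_deep − S_surf) = 0.
T_surf′ = T_deep − (β/α)·ΔS = 10.9 − (7.6 × 10⁻⁴/1 × 10⁻⁴)·(+1.44) = -0.0440 °C.
Cooling required: 5.0 − (-0.0440) = 5.0440 °C.

-0.04 °C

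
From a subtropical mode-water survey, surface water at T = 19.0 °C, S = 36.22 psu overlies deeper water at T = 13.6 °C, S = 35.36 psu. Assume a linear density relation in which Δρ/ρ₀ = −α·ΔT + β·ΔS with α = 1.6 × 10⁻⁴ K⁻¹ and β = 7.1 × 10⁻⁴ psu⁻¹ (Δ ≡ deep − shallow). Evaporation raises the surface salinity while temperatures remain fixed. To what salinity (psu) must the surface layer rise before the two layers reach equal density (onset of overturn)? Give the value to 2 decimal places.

Neutral buoyancy requires −α(T_deep − T_surf) + β(S_deep − S_surf′) = 0.
S_surf′ = S_deep − (α/β)·ΔT = 35.36 − (1.6 × 10⁻⁴/7.1 × 10⁻⁴)·(-5.4) = 36.5769 psu.
Increase required: 36.5769 − 36.22 = 0.3569 psu.

36.58 psu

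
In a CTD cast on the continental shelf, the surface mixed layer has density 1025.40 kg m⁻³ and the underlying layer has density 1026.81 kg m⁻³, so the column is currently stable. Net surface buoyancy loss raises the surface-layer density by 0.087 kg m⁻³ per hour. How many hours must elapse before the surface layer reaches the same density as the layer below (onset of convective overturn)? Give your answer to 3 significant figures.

Density deficit of the surface layer: 1026.81 − 1025.40 = 1.41 kg m⁻³.
Required change = 1.41 / 0.087 = 16.2 hours.

16.2 hours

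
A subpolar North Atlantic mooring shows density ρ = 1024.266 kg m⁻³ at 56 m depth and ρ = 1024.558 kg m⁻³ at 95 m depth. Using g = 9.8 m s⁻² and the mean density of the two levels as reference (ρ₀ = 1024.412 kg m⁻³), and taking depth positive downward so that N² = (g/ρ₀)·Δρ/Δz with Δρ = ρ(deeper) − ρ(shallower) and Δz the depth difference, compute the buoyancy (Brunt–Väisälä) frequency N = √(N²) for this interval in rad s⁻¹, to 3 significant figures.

Δρ = 1024.558 − 1024.266 = 0.292 kg m⁻³ over Δz = 95 − 56 = 39 m.
N² = (9.8/1024.412) × (0.292/39) = 7.1626 × 10⁻⁵ s⁻².
N = √(7.1626 × 10⁻⁵) = 8.4632 × 10⁻³ rad s⁻¹ ≈ 8.46 × 10⁻³ rad s⁻¹.

8.46 × 10⁻³ rad s⁻¹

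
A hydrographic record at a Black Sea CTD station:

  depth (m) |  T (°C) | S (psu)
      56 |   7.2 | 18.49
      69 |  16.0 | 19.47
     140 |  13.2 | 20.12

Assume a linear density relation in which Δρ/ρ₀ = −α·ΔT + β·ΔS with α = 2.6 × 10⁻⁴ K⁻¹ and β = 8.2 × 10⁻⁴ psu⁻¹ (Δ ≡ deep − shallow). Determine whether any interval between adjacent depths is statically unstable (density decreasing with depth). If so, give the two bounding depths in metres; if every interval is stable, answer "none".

56–69 m

Evaluate Δρ/ρ₀ = −αΔT + βΔS across each adjacent pair:
  56–69 m: −αΔT+βΔS = −(2.6 × 10⁻⁴)(+8.8)+(8.2 × 10⁻⁴)(+0.98) = -1.5 × 10⁻³ → UNSTABLE
  69–140 m: −αΔT+βΔS = −(2.6 × 10⁻⁴)(-2.8)+(8.2 × 10⁻⁴)(+0.65) = 1.3 × 10⁻³ → stable
The 56–69 m interval has Δρ < 0: lighter water underlies denser water.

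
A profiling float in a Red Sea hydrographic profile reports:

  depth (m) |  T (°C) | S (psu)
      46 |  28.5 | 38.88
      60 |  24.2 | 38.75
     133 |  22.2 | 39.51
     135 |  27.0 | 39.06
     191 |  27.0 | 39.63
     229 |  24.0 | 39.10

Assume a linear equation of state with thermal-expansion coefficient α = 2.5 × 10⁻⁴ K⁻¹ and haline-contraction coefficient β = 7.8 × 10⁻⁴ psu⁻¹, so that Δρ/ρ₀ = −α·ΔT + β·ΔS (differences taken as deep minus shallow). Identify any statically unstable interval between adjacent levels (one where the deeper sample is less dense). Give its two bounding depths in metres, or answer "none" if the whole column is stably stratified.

133–135 m

Evaluate Δρ/ρ₀ = −αΔT + βΔS across each adjacent pair:
  46–60 m: −αΔT+βΔS = −(2.5 × 10⁻⁴)(-4.3)+(7.8 × 10⁻⁴)(-0.13) = 9.7 × 10⁻⁴ → stable
  60–133 m: −αΔT+βΔS = −(2.5 × 10⁻⁴)(-2.0)+(7.8 × 10⁻⁴)(+0.76) = 1.1 × 10⁻³ → stable
  133–135 m: −αΔT+βΔS = −(2.5 × 10⁻⁴)(+4.8)+(7.8 × 10⁻⁴)(-0.45) = -1.6 × 10⁻³ → UNSTABLE
  135–191 m: −αΔT+βΔS = −(2.5 × 10⁻⁴)(+0.0)+(7.8 × 10⁻⁴)(+0.57) = 4.4 × 10⁻⁴ → stable
  191–229 m: −αΔT+βΔS = −(2.5 × 10⁻⁴)(-3.0)+(7.8 × 10⁻⁴)(-0.53) = 3.4 × 10⁻⁴ → stable
The 133–135 m interval has Δρ < 0: lighter water underlies denser water.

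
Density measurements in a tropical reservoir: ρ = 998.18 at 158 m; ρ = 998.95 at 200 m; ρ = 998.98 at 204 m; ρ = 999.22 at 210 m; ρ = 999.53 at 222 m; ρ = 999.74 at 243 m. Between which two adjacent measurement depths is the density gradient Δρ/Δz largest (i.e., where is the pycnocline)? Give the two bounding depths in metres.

204–210 m

Compute the density gradient over each adjacent pair:
  158–200 m: Δρ/Δz = 0.77/42 = 0.018 kg m⁻⁴
  200–204 m: Δρ/Δz = 0.03/4 = 7.5 × 10⁻³ kg m⁻⁴
  204–210 m: Δρ/Δz = 0.24/6 = 0.040 kg m⁻⁴
  210–222 m: Δρ/Δz = 0.31/12 = 0.026 kg m⁻⁴
  222–243 m: Δρ/Δz = 0.21/21 = 0.010 kg m⁻⁴
The largest gradient is in the 204–210 m interval — the pycnocline.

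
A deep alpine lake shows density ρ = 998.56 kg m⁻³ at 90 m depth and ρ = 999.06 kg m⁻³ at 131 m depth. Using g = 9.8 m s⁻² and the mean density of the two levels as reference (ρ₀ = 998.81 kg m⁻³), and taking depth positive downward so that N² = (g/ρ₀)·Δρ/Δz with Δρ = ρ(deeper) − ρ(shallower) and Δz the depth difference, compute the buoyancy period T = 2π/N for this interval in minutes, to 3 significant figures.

Δρ = 999.06 − 998.56 = 0.50 kg m⁻³ over Δz = 131 − 90 = 41 m.
N² = (9.8/998.81) × (0.50/41) = 1.1965 × 10⁻⁴ s⁻².
N = √(1.1965 × 10⁻⁴) = 0.010938 rad s⁻¹, so T = 2π/N = 574.44 s = 9.5740 min ≈ 9.57 min.
N² > 0, so the interval is statically stable.

9.57 min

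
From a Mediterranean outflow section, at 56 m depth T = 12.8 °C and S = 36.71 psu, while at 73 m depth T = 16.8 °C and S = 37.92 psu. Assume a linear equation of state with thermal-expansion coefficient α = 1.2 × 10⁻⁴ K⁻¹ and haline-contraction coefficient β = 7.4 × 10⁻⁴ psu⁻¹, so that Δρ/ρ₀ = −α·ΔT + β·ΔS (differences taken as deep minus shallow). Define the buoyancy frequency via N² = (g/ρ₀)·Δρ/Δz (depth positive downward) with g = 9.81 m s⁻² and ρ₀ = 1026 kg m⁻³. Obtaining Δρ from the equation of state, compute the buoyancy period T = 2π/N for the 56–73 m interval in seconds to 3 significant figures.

406 s

ΔT = +4.0 K, ΔS = +1.21 psu (deep − shallow).
Δρ/ρ₀ = −αΔT + βΔS = -4.80 × 10⁻⁴ + 8.954 × 10⁻⁴ = 4.154 × 10⁻⁴, so Δρ ≈ 0.4262 kg m⁻³.
N² = (g/ρ₀)·Δρ/Δz = g·(Δρ/ρ₀)/Δz = 9.81 × 4.154 × 10⁻⁴ / 17 = 2.3971 × 10⁻⁴ s⁻².
N = √(2.3971 × 10⁻⁴) = 0.015483 rad s⁻¹ → T = 2π/N = 405.81 s ≈ 406 s.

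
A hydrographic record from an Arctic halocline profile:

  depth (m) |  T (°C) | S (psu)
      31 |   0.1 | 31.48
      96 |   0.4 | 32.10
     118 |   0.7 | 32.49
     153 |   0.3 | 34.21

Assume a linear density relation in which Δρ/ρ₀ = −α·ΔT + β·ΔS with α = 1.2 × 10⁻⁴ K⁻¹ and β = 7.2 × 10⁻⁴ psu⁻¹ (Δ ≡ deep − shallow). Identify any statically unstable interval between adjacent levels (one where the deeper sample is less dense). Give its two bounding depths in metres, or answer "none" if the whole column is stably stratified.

Evaluate Δρ/ρ₀ = −αΔT + βΔS across each adjacent pair:
  31–96 m: −αΔT+βΔS = −(1.2 × 10⁻⁴)(+0.3)+(7.2 × 10⁻⁴)(+0.62) = 4.1 × 10⁻⁴ → stable
  96–118 m: −αΔT+βΔS = −(1.2 × 10⁻⁴)(+0.3)+(7.2 × 10⁻⁴)(+0.39) = 2.4 × 10⁻⁴ → stable
  118–153 m: −αΔT+βΔS = −(1.2 × 10⁻⁴)(-0.4)+(7.2 × 10⁻⁴)(+1.72) = 1.3 × 10⁻³ → stable
Every interval has Δρ > 0: the column is stably stratified throughout.

none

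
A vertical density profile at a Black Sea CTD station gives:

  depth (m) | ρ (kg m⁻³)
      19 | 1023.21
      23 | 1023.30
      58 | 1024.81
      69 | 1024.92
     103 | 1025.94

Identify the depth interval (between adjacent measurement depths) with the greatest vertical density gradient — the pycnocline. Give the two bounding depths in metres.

23–58 m

Compute the density gradient over each adjacent pair:
  19–23 m: Δρ/Δz = 0.09/4 = 0.022 kg m⁻⁴
  23–58 m: Δρ/Δz = 1.51/35 = 0.043 kg m⁻⁴
  58–69 m: Δρ/Δz = 0.11/11 = 0.010 kg m⁻⁴
  69–103 m: Δρ/Δz = 1.02/34 = 0.030 kg m⁻⁴
The largest gradient is in the 23–58 m interval — the pycnocline.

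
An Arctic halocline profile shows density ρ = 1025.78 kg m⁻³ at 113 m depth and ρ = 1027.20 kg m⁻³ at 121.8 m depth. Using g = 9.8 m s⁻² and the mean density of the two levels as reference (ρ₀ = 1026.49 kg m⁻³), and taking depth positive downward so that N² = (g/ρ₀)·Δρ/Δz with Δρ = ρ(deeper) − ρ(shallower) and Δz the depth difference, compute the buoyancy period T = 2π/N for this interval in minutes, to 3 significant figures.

2.67 min

Δρ = 1027.20 − 1025.78 = 1.42 kg m⁻³ over Δz = 121.8 − 113 = 8.8 m.
N² = (9.8/1026.49) × (1.42/8.8) = 1.5406 × 10⁻³ s⁻².
N = √(1.5406 × 10⁻³) = 0.039250 rad s⁻¹, so T = 2π/N = 160.08 s = 2.6680 min ≈ 2.67 min.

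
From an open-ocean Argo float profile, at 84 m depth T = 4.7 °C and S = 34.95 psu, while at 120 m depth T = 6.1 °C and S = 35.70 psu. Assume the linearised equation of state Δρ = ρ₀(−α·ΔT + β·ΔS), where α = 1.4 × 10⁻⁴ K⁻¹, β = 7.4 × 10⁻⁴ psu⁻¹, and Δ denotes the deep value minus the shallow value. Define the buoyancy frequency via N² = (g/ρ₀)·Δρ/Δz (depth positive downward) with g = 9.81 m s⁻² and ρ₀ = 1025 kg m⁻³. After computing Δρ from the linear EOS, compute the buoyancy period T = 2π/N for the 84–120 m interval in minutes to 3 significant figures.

10.6 min

ΔT = +1.4 K, ΔS = +0.75 psu (deep − shallow).
Δρ/ρ₀ = −αΔT + βΔS = -1.96 × 10⁻⁴ + 5.55 × 10⁻⁴ = 3.59 × 10⁻⁴, so Δρ ≈ 0.3680 kg m⁻³.
N² = (g/ρ₀)·Δρ/Δz = g·(Δρ/ρ₀)/Δz = 9.81 × 3.59 × 10⁻⁴ / 36 = 9.7827 × 10⁻⁵ s⁻².
N = √(9.7827 × 10⁻⁵) = 9.8908 × 10⁻³ rad s⁻¹ → T = 2π/N = 635.26 s = 10.588 min ≈ 10.6 min.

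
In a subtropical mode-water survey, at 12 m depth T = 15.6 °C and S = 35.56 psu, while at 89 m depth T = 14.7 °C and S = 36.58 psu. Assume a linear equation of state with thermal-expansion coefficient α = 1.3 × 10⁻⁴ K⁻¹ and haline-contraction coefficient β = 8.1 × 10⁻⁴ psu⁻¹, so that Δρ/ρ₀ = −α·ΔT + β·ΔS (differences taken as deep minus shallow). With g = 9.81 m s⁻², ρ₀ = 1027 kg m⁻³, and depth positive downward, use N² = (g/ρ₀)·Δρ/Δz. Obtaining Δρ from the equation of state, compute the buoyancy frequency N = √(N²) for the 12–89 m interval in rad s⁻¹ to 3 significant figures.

0.0110 rad s⁻¹

ΔT = -0.9 K, ΔS = +1.02 psu (deep − shallow).
Δρ/ρ₀ = −αΔT + βΔS = 1.17 × 10⁻⁴ + 8.262 × 10⁻⁴ = 9.432 × 10⁻⁴, so Δρ ≈ 0.9687 kg m⁻³.
N² = (g/ρ₀)·Δρ/Δz = g·(Δρ/ρ₀)/Δz = 9.81 × 9.432 × 10⁻⁴ / 77 = 1.2017 × 10⁻⁴ s⁻².
N = √(1.2017 × 10⁻⁴) = 0.010962 rad s⁻¹ ≈ 0.0110 rad s⁻¹.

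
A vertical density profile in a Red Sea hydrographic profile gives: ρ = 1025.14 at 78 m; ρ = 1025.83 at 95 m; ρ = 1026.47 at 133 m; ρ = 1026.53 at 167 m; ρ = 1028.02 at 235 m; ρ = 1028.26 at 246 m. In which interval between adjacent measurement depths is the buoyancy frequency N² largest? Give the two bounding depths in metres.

Compute the density gradient over each adjacent pair:
  78–95 m: Δρ/Δz = 0.69/17 = 0.041 kg m⁻⁴
  95–133 m: Δρ/Δz = 0.64/38 = 0.017 kg m⁻⁴
  133–167 m: Δρ/Δz = 0.06/34 = 1.8 × 10⁻³ kg m⁻⁴
  167–235 m: Δρ/Δz = 1.49/68 = 0.022 kg m⁻⁴
  235–246 m: Δρ/Δz = 0.24/11 = 0.022 kg m⁻⁴
The largest gradient is in the 78–95 m interval — the pycnocline.

78–95 m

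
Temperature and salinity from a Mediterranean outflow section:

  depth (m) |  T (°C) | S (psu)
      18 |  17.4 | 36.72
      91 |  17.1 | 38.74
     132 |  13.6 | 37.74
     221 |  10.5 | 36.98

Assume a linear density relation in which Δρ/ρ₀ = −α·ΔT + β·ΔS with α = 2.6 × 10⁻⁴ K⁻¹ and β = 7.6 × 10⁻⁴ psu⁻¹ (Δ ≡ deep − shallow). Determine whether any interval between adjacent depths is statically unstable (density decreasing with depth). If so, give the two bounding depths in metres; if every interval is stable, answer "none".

none

Evaluate Δρ/ρ₀ = −αΔT + βΔS across each adjacent pair:
  18–91 m: −αΔT+βΔS = −(2.6 × 10⁻⁴)(-0.3)+(7.6 × 10⁻⁴)(+2.02) = 1.6 × 10⁻³ → stable
  91–132 m: −αΔT+βΔS = −(2.6 × 10⁻⁴)(-3.5)+(7.6 × 10⁻⁴)(-1.00) = 1.5 × 10⁻⁴ → stable
  132–221 m: −αΔT+βΔS = −(2.6 × 10⁻⁴)(-3.1)+(7.6 × 10⁻⁴)(-0.76) = 2.3 × 10⁻⁴ → stable
Every interval has Δρ > 0: the column is stably stratified throughout.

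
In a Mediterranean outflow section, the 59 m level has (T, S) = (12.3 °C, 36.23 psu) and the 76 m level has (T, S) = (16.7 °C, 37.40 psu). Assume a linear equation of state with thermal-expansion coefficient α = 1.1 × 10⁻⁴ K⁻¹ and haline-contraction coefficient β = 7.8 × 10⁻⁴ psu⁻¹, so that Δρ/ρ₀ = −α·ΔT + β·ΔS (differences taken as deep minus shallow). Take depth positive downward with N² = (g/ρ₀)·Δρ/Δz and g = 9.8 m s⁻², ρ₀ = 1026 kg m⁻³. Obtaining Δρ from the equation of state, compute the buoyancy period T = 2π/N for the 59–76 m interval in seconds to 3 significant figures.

ΔT = +4.4 K, ΔS = +1.17 psu (deep − shallow).
Δρ/ρ₀ = −αΔT + βΔS = -4.84 × 10⁻⁴ + 9.126 × 10⁻⁴ = 4.286 × 10⁻⁴, so Δρ ≈ 0.4397 kg m⁻³.
N² = (g/ρ₀)·Δρ/Δz = g·(Δρ/ρ₀)/Δz = 9.8 × 4.286 × 10⁻⁴ / 17 = 2.4708 × 10⁻⁴ s⁻².
N = √(2.4708 × 10⁻⁴) = 0.015719 rad s⁻¹ → T = 2π/N = 399.72 s ≈ 400 s.

400 s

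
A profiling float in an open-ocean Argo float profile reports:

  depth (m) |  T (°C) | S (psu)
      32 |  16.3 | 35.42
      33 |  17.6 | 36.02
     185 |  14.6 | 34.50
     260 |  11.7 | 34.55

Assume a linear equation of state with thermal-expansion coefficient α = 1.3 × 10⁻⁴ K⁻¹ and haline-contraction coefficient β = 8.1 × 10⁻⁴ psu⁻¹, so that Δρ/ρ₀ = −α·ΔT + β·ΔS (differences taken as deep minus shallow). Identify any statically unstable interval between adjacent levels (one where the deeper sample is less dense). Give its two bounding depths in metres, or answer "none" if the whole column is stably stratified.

33–185 m

Evaluate Δρ/ρ₀ = −αΔT + βΔS across each adjacent pair:
  32–33 m: −αΔT+βΔS = −(1.3 × 10⁻⁴)(+1.3)+(8.1 × 10⁻⁴)(+0.60) = 3.2 × 10⁻⁴ → stable
  33–185 m: −αΔT+βΔS = −(1.3 × 10⁻⁴)(-3.0)+(8.1 × 10⁻⁴)(-1.52) = -8.4 × 10⁻⁴ → UNSTABLE
  185–260 m: −αΔT+βΔS = −(1.3 × 10⁻⁴)(-2.9)+(8.1 × 10⁻⁴)(+0.05) = 4.2 × 10⁻⁴ → stable
The 33–185 m interval has Δρ < 0: lighter water underlies denser water.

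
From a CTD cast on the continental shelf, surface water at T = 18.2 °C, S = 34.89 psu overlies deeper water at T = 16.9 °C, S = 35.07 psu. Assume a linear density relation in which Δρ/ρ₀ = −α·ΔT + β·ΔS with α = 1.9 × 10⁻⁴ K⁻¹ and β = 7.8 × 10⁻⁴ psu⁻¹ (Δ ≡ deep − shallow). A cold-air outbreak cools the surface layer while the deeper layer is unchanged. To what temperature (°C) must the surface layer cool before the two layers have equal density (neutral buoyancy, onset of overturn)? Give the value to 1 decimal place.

Neutral buoyancy requires Δρ = 0, i.e. −α(T_deep − T_surf′) + β(S_deep − S_surf) = 0.
T_surf′ = T_deep − (β/α)·ΔS = 16.9 − (7.8 × 10⁻⁴/1.9 × 10⁻⁴)·(+0.18) = 16.161 °C.
Cooling required: 18.2 − (16.161) = 2.039 °C.

16.2 °C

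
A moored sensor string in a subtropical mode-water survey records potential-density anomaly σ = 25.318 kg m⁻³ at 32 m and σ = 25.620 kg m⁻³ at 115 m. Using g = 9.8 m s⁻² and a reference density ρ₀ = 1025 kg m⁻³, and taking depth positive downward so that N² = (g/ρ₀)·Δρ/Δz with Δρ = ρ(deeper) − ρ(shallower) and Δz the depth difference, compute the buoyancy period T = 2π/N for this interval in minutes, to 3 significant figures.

Δρ = 1025.620 − 1025.318 = 0.302 kg m⁻³ over Δz = 115 − 32 = 83 m.
N² = (9.8/1025) × (0.302/83) = 3.4788 × 10⁻⁵ s⁻².
N = √(3.4788 × 10⁻⁵) = 5.8981 × 10⁻³ rad s⁻¹, so T = 2π/N = 1.0653 × 10³ s = 17.755 min ≈ 17.8 min.

17.8 min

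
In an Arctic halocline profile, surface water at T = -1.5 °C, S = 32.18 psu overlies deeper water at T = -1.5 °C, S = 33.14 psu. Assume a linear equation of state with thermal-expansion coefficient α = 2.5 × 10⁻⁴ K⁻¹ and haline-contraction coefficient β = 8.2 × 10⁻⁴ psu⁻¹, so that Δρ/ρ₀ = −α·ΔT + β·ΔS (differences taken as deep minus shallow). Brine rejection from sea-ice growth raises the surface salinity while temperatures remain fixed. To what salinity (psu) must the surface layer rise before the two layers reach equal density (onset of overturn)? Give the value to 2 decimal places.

Neutral buoyancy requires −α(T_deep − T_surf) + β(S_deep − S_surf′) = 0.
S_surf′ = S_deep − (α/β)·ΔT = 33.14 − (2.5 × 10⁻⁴/8.2 × 10⁻⁴)·(+0.0) = 33.1400 psu.
Increase required: 33.1400 − 32.18 = 0.9600 psu.

33.14 psu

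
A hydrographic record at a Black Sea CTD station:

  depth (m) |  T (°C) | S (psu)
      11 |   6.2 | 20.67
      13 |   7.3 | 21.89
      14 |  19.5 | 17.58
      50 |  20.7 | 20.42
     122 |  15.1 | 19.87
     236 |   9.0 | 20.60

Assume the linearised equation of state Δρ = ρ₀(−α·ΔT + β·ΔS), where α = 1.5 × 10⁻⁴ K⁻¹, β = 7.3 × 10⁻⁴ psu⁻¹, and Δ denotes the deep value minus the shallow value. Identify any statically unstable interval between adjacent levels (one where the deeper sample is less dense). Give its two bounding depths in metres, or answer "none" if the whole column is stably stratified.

Evaluate Δρ/ρ₀ = −αΔT + βΔS across each adjacent pair:
  11–13 m: −αΔT+βΔS = −(1.5 × 10⁻⁴)(+1.1)+(7.3 × 10⁻⁴)(+1.22) = 7.3 × 10⁻⁴ → stable
  13–14 m: −αΔT+βΔS = −(1.5 × 10⁻⁴)(+12.2)+(7.3 × 10⁻⁴)(-4.31) = -5.0 × 10⁻³ → UNSTABLE
  14–50 m: −αΔT+βΔS = −(1.5 × 10⁻⁴)(+1.2)+(7.3 × 10⁻⁴)(+2.84) = 1.9 × 10⁻³ → stable
  50–122 m: −αΔT+βΔS = −(1.5 × 10⁻⁴)(-5.6)+(7.3 × 10⁻⁴)(-0.55) = 4.4 × 10⁻⁴ → stable
  122–236 m: −αΔT+βΔS = −(1.5 × 10⁻⁴)(-6.1)+(7.3 × 10⁻⁴)(+0.73) = 1.4 × 10⁻³ → stable
The 13–14 m interval has Δρ < 0: lighter water underlies denser water.

13–14 m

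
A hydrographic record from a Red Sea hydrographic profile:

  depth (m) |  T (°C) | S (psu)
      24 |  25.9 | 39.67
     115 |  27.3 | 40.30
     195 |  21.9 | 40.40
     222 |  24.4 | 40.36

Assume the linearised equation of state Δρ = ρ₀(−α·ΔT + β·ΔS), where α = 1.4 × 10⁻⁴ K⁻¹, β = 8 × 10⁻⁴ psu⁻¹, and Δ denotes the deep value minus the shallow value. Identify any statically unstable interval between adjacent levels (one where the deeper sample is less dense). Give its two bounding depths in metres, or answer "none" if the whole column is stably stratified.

Evaluate Δρ/ρ₀ = −αΔT + βΔS across each adjacent pair:
  24–115 m: −αΔT+βΔS = −(1.4 × 10⁻⁴)(+1.4)+(8 × 10⁻⁴)(+0.63) = 3.1 × 10⁻⁴ → stable
  115–195 m: −αΔT+βΔS = −(1.4 × 10⁻⁴)(-5.4)+(8 × 10⁻⁴)(+0.10) = 8.4 × 10⁻⁴ → stable
  195–222 m: −αΔT+βΔS = −(1.4 × 10⁻⁴)(+2.5)+(8 × 10⁻⁴)(-0.04) = -3.8 × 10⁻⁴ → UNSTABLE
The 195–222 m interval has Δρ < 0: lighter water underlies denser water.

195–222 m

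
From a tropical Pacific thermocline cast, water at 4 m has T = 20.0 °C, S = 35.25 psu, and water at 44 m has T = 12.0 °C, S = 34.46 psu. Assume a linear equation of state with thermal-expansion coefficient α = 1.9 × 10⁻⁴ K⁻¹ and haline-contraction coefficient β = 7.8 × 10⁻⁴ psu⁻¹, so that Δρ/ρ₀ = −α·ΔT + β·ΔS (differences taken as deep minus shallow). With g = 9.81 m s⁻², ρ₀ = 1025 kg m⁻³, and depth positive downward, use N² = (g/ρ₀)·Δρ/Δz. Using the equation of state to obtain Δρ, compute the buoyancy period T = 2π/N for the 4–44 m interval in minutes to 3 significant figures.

7.03 min

ΔT = -8.0 K, ΔS = -0.79 psu (deep − shallow).
Δρ/ρ₀ = −αΔT + βΔS = 1.52 × 10⁻³ − 6.162 × 10⁻⁴ = 9.038 × 10⁻⁴, so Δρ ≈ 0.9264 kg m⁻³.
N² = (g/ρ₀)·Δρ/Δz = g·(Δρ/ρ₀)/Δz = 9.81 × 9.038 × 10⁻⁴ / 40 = 2.2166 × 10⁻⁴ s⁻².
N = √(2.2166 × 10⁻⁴) = 0.014888 rad s⁻¹ → T = 2π/N = 422.03 s = 7.0338 min ≈ 7.03 min.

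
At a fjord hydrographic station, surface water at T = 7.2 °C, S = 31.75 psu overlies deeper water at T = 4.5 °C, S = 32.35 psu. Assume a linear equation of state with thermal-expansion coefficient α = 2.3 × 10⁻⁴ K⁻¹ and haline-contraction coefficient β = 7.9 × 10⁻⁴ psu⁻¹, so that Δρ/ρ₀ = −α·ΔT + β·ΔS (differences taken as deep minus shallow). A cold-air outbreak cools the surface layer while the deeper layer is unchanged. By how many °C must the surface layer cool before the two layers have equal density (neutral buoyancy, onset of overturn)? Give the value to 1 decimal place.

4.8 °C

Neutral buoyancy requires Δρ = 0, i.e. −α(T_deep − T_surf′) + β(S_deep − S_surf) = 0.
T_surf′ = T_deep − (β/α)·ΔS = 4.5 − (7.9 × 10⁻⁴/2.3 × 10⁻⁴)·(+0.60) = 2.439 °C.
Cooling required: 7.2 − (2.439) = 4.761 °C.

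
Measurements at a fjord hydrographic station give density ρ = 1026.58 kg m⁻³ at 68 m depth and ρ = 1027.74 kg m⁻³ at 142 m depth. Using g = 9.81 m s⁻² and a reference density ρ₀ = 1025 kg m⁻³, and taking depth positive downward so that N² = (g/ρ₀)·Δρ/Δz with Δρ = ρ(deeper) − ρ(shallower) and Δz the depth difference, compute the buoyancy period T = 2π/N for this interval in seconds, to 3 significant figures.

513 s

Δρ = 1027.74 − 1026.58 = 1.16 kg m⁻³ over Δz = 142 − 68 = 74 m.
N² = (9.81/1025) × (1.16/74) = 1.5003 × 10⁻⁴ s⁻².
N = √(1.5003 × 10⁻⁴) = 0.012249 rad s⁻¹, so T = 2π/N = 512.95 s ≈ 513 s.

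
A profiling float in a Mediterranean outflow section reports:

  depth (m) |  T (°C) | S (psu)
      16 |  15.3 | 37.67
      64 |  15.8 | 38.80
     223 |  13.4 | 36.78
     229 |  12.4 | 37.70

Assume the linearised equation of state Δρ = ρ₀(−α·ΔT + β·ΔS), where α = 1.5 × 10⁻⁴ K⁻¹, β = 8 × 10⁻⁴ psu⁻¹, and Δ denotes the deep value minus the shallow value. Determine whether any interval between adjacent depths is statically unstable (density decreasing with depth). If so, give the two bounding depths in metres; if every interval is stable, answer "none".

Evaluate Δρ/ρ₀ = −αΔT + βΔS across each adjacent pair:
  16–64 m: −αΔT+βΔS = −(1.5 × 10⁻⁴)(+0.5)+(8 × 10⁻⁴)(+1.13) = 8.3 × 10⁻⁴ → stable
  64–223 m: −αΔT+βΔS = −(1.5 × 10⁻⁴)(-2.4)+(8 × 10⁻⁴)(-2.02) = -1.3 × 10⁻³ → UNSTABLE
  223–229 m: −αΔT+βΔS = −(1.5 × 10⁻⁴)(-1.0)+(8 × 10⁻⁴)(+0.92) = 8.9 × 10⁻⁴ → stable
The 64–223 m interval has Δρ < 0: lighter water underlies denser water.

64–223 m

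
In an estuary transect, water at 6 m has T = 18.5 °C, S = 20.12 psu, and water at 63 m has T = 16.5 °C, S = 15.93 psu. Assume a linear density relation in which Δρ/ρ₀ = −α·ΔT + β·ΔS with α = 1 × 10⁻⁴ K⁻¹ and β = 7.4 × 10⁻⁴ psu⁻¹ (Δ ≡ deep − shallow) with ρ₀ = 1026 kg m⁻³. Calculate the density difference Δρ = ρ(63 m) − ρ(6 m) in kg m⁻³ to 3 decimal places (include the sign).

-2.976 kg m⁻³

ΔT = -2.0 K, ΔS = -4.19 psu (deep − shallow).
Δρ/ρ₀ = −(1 × 10⁻⁴)(-2.0) + (7.4 × 10⁻⁴)(-4.19) = -2.9006 × 10⁻³.
Δρ = 1026 × (-2.9006 × 10⁻³) = -2.976 kg m⁻³.
Negative Δρ: lighter below, statically unstable.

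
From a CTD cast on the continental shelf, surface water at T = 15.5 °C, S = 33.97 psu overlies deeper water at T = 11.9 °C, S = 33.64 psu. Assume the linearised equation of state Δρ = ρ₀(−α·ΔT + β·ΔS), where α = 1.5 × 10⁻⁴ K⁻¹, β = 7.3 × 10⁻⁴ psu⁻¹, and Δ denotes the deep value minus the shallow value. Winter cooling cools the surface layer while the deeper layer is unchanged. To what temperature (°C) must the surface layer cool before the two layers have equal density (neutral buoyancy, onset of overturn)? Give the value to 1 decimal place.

Neutral buoyancy requires Δρ = 0, i.e. −α(T_deep − T_surf′) + β(S_deep − S_surf) = 0.
T_surf′ = T_deep − (β/α)·ΔS = 11.9 − (7.3 × 10⁻⁴/1.5 × 10⁻⁴)·(-0.33) = 13.506 °C.
Cooling required: 15.5 − (13.506) = 1.994 °C.

13.5 °C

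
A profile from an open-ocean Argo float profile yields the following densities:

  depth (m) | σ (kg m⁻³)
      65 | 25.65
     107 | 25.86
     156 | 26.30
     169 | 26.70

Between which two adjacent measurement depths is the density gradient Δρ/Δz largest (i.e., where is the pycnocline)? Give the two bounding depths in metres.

Compute the density gradient over each adjacent pair:
  65–107 m: Δρ/Δz = 0.21/42 = 5.0 × 10⁻³ kg m⁻⁴
  107–156 m: Δρ/Δz = 0.44/49 = 9.0 × 10⁻³ kg m⁻⁴
  156–169 m: Δρ/Δz = 0.40/13 = 0.031 kg m⁻⁴
The largest gradient is in the 156–169 m interval — the pycnocline.

156–169 m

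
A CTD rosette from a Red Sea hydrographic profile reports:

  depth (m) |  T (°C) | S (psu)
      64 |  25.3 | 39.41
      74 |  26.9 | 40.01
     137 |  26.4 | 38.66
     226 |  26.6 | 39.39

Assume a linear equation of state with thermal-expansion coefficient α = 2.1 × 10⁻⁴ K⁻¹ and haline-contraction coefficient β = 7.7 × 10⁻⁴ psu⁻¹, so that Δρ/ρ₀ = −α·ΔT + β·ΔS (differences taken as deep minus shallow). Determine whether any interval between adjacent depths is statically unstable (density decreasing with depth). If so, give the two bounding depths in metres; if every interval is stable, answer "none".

Evaluate Δρ/ρ₀ = −αΔT + βΔS across each adjacent pair:
  64–74 m: −αΔT+βΔS = −(2.1 × 10⁻⁴)(+1.6)+(7.7 × 10⁻⁴)(+0.60) = 1.3 × 10⁻⁴ → stable
  74–137 m: −αΔT+βΔS = −(2.1 × 10⁻⁴)(-0.5)+(7.7 × 10⁻⁴)(-1.35) = -9.3 × 10⁻⁴ → UNSTABLE
  137–226 m: −αΔT+βΔS = −(2.1 × 10⁻⁴)(+0.2)+(7.7 × 10⁻⁴)(+0.73) = 5.2 × 10⁻⁴ → stable
The 74–137 m interval has Δρ < 0: lighter water underlies denser water.

74–137 m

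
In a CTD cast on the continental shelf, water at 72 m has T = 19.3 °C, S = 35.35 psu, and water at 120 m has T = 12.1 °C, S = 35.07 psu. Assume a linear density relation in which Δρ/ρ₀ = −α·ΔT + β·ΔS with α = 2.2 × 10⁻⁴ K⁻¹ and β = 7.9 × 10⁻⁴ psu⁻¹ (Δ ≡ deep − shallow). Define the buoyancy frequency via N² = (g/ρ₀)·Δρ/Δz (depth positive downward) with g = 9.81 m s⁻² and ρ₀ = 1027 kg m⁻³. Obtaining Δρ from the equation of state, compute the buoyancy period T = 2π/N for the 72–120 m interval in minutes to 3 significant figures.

6.27 min

ΔT = -7.2 K, ΔS = -0.28 psu (deep − shallow).
Δρ/ρ₀ = −αΔT + βΔS = 1.584 × 10⁻³ − 2.212 × 10⁻⁴ = 1.3628 × 10⁻³, so Δρ ≈ 1.400 kg m⁻³.
N² = (g/ρ₀)·Δρ/Δz = g·(Δρ/ρ₀)/Δz = 9.81 × 1.3628 × 10⁻³ / 48 = 2.7852 × 10⁻⁴ s⁻².
N = √(2.7852 × 10⁻⁴) = 0.016689 rad s⁻¹ → T = 2π/N = 376.49 s = 6.2748 min ≈ 6.27 min.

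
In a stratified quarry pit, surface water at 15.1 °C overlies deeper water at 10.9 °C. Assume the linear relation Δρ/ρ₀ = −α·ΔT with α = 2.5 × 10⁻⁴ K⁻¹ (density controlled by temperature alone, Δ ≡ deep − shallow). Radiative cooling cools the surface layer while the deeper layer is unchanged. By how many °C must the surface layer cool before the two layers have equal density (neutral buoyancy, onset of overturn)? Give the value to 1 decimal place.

With temperature the only control, equal density requires T_surf′ = T_deep.
T_surf′ = 10.9 °C.
Cooling required: 15.1 − 10.9 = 4.2 °C.

4.2 °C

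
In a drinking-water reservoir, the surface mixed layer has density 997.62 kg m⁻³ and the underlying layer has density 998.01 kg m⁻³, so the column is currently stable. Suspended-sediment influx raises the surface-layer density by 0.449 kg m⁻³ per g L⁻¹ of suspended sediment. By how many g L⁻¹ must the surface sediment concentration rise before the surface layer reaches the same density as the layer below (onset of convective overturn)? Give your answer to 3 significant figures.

Density deficit of the surface layer: 998.01 − 997.62 = 0.39 kg m⁻³.
Required change = 0.39 / 0.449 = 0.869 g L⁻¹.

0.869 g L⁻¹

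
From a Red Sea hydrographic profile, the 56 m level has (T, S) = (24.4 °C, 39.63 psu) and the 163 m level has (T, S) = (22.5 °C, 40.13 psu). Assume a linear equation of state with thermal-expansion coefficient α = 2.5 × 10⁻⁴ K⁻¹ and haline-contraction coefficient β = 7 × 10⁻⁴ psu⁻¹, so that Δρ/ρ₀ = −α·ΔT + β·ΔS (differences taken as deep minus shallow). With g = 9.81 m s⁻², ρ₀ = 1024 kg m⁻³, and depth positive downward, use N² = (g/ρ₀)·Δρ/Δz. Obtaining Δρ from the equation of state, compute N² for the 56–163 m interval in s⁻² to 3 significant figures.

7.56 × 10⁻⁵ s⁻²

ΔT = -1.9 K, ΔS = +0.50 psu (deep − shallow).
Δρ/ρ₀ = −αΔT + βΔS = 4.75 × 10⁻⁴ + 3.50 × 10⁻⁴ = 8.25 × 10⁻⁴, so Δρ ≈ 0.8448 kg m⁻³.
N² = (g/ρ₀)·Δρ/Δz = g·(Δρ/ρ₀)/Δz = 9.81 × 8.25 × 10⁻⁴ / 107 = 7.5638 × 10⁻⁵ s⁻² ≈ 7.56 × 10⁻⁵ s⁻².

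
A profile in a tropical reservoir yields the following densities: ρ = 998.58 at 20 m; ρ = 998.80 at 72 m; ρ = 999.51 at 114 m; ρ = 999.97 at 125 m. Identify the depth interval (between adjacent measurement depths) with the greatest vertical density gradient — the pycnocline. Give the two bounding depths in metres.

Compute the density gradient over each adjacent pair:
  20–72 m: Δρ/Δz = 0.22/52 = 4.2 × 10⁻³ kg m⁻⁴
  72–114 m: Δρ/Δz = 0.71/42 = 0.017 kg m⁻⁴
  114–125 m: Δρ/Δz = 0.46/11 = 0.042 kg m⁻⁴
The largest gradient is in the 114–125 m interval — the pycnocline.

114–125 m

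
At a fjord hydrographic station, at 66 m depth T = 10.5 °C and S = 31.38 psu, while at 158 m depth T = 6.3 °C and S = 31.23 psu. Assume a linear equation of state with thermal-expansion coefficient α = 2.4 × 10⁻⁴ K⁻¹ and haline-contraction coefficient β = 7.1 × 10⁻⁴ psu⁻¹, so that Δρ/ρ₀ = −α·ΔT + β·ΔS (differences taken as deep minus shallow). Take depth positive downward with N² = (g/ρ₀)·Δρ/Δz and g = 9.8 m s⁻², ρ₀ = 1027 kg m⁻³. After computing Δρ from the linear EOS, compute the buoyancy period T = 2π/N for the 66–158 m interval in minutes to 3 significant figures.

10.7 min

ΔT = -4.2 K, ΔS = -0.15 psu (deep − shallow).
Δρ/ρ₀ = −αΔT + βΔS = 1.008 × 10⁻³ − 1.065 × 10⁻⁴ = 9.015 × 10⁻⁴, so Δρ ≈ 0.9258 kg m⁻³.
N² = (g/ρ₀)·Δρ/Δz = g·(Δρ/ρ₀)/Δz = 9.8 × 9.015 × 10⁻⁴ / 92 = 9.6029 × 10⁻⁵ s⁻².
N = √(9.6029 × 10⁻⁵) = 9.7994 × 10⁻³ rad s⁻¹ → T = 2π/N = 641.18 s = 10.686 min ≈ 10.7 min.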